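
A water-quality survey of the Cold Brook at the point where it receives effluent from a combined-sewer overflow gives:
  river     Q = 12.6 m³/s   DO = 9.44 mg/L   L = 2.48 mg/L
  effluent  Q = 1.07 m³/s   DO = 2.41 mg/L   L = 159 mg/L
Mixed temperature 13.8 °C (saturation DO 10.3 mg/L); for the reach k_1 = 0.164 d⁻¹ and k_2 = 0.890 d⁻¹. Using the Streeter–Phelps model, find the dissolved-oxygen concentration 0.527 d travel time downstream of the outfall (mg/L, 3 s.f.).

Mixed DO = (12.6×9.44 + 1.07×2.41)/(12.6+1.07) = 121.5/13.67 = 8.890 mg/L.
Mixed L₀ = (12.6×2.48 + 1.07×159)/(13.67) = 201.4/13.67 = 14.73 mg/L.
Initial deficit D₀ = C_s − DO₀ = 10.3 − 8.890 = 1.410 mg/L.
D(0.527) = [0.164×14.73/(0.890−0.164)](e^(−0.164×0.527) − e^(−0.890×0.527)) + 1.410 e^(−0.890×0.527)
= 3.328 × (0.9172 − 0.6256) + 1.410 × 0.6256 = 1.853 mg/L.
DO = 10.3 − 1.853 = 8.447 mg/L.

DO ≈ 8.45 mg/L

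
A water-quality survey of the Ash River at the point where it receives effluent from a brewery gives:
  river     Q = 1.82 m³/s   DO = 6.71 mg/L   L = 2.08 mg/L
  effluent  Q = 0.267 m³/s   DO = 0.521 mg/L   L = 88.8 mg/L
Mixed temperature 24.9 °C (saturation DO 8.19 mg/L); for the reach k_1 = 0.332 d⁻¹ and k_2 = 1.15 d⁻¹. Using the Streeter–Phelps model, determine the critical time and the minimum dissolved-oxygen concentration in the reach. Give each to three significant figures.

t_c ≈ 0.843 d; minimum DO ≈ 5.31 mg/L

Mixed DO = (1.82×6.71 + 0.267×0.521)/(1.82+0.267) = 12.35/2.087 = 5.918 mg/L.
Mixed L₀ = (1.82×2.08 + 0.267×88.8)/(2.087) = 27.50/2.087 = 13.17 mg/L.
Initial deficit D₀ = C_s − DO₀ = 8.19 − 5.918 = 2.272 mg/L.
t_c = (1/0.8180) ln[(1.15/0.332)(1 − 2.272×0.8180/(0.332×13.17))] = 1.222 × ln(1.992) = 0.8426 d.
D_c = (0.332/1.15) × 13.17 × e^(−0.332×0.8426) = 0.2887 × 13.17 × 0.7560 = 2.875 mg/L.
Minimum DO = 8.19 − 2.875 = 5.315 mg/L.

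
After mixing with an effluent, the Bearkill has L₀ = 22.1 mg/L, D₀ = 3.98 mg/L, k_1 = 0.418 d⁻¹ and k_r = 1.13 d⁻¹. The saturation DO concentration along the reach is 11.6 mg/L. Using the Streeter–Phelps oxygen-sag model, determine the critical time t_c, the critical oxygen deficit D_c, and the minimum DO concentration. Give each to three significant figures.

t_c ≈ 0.882 d; D_c ≈ 5.65 mg/L; min DO ≈ 5.95 mg/L

At the critical point dD/dt = 0, so k_1 L₀ e^(−k_1 t) = k_r D. Substituting D(t) from the Streeter–Phelps equation and solving for t gives
t_c = ln[(k_r/k_1)(1 − D₀(k_r−k_1)/(k_1 L₀))] / (k_r−k_1).
Here k_r−k_1 = 0.7120 d⁻¹ and 1 − D₀(k_r−k_1)/(k_1 L₀) = 1 − 3.98×0.7120/(0.418×22.1) = 0.6932, so
t_c = ln(2.703 × 0.6932) / 0.7120 = 0.6281 / 0.7120 = 0.8822 d.
L(t_c) = L₀ e^(−k_1 t_c) = 22.1 × 0.6916 = 15.28 mg/L, and at the critical point k_r D_c = k_1 L, so D_c = (0.418/1.13) × 15.28 = 5.654 mg/L.
Minimum DO = C_s − D_c = 11.6 − 5.654 = 5.946 mg/L.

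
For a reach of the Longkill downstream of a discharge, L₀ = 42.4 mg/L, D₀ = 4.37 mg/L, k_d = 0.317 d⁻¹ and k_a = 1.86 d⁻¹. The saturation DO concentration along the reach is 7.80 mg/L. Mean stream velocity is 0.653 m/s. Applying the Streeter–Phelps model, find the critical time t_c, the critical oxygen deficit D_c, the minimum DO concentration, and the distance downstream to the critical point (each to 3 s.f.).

t_c = [1/(k_a−k_d)] ln[(k_a/k_d)(1 − D₀(k_a−k_d)/(k_d L₀))]
= [1/(1.86−0.317)] ln[(1.86/0.317)(1 − 4.37×1.543/(0.317×42.4))]
= (1/1.543) ln[5.868 × 0.4983] = 0.6481 × ln(2.924) = 0.6481 × 1.073 = 0.6954 d.
D_c = (k_d/k_a) L₀ e^(−k_d t_c) = (0.317/1.86) × 42.4 × e^(−0.317×0.6954) = 0.1704 × 42.4 × 0.8022 = 5.797 mg/L.
Minimum DO = C_s − D_c = 7.80 − 5.797 = 2.003 mg/L.
x_c = v t_c = 0.653 m/s × 0.6954 d × 86400 s/d = 39230 m ≈ 39.2 km.

t_c ≈ 0.695 d; D_c ≈ 5.80 mg/L; min DO ≈ 2.00 mg/L; x_c ≈ 39.2 km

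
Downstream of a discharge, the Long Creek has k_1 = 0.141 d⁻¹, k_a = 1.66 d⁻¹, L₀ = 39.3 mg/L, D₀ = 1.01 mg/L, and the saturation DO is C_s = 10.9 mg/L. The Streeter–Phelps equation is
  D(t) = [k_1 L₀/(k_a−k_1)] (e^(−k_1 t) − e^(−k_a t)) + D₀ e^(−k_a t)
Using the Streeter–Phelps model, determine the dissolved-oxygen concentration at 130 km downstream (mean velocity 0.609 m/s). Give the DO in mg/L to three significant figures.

DO ≈ 8.37 mg/L

Travel time t = x/v = 130 km / (0.609 m/s) = 130000 m / 0.609 m/s = 213500 s = 2.471 d.
k_1 L₀/(k_a−k_1) = 0.141×39.3/(1.66−0.141) = 5.541/1.519 = 3.648 mg/L.
e^(−k_1 t) = e^(−0.141×2.471) = 0.7058; e^(−k_a t) = e^(−1.66×2.471) = 0.01655.
D = 3.648 × (0.7058 − 0.01655) + 1.01 × 0.01655 = 2.515 + 0.01672 = 2.531 mg/L.
DO = C_s − D = 10.9 − 2.531 = 8.369 mg/L.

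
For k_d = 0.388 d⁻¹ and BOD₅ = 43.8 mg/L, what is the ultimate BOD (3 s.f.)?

L₀ ≈ 51.2 mg/L

BOD₅ = L₀(1 − e^(−5k_d)) ⇒ L₀ = BOD₅ / (1 − e^(−5×0.388))
= 43.8 / (1 − 0.1437) = 43.8 / 0.8563 = 51.15 mg/L.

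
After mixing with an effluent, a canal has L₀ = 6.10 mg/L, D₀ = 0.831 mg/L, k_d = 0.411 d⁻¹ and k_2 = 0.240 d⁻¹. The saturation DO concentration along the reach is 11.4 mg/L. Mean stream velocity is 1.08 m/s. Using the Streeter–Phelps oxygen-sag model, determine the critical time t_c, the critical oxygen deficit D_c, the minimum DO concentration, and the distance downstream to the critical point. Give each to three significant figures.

t_c ≈ 2.82 d; D_c ≈ 3.27 mg/L; min DO ≈ 8.13 mg/L; x_c ≈ 263 km

t_c = [1/(k_2−k_d)] ln[(k_2/k_d)(1 − D₀(k_2−k_d)/(k_d L₀))]
= [1/(0.240−0.411)] ln[(0.240/0.411)(1 − 0.831×-0.1710/(0.411×6.10))]
= (1/-0.1710) ln[0.5839 × 1.057] = -5.848 × ln(0.6170) = -5.848 × -0.4828 = 2.824 d.
L(t_c) = L₀ e^(−k_d t_c) = 6.10 × 0.3133 = 1.911 mg/L, and at the critical point k_2 D_c = k_d L, so D_c = (0.411/0.240) × 1.911 = 3.273 mg/L.
Minimum DO = C_s − D_c = 11.4 − 3.273 = 8.127 mg/L.
x_c = v t_c = 1.08 m/s × 2.824 d × 86400 s/d = 263500 m ≈ 263 km.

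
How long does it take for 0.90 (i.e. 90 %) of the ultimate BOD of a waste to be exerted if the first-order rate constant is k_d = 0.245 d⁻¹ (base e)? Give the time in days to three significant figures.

t ≈ 9.40 d

y/L₀ = 1 − e^(−k_d t) = 0.90 ⇒ e^(−k_d t) = 0.100
t = −ln(0.100) / 0.245 = 2.303 / 0.245 = 9.398 d.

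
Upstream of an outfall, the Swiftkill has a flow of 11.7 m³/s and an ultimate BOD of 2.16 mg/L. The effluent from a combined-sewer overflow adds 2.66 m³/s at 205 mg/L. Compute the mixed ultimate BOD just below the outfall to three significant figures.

39.7 mg/L

Flow-weighted mixing: C = (Q_r C_r + Q_w C_w)/(Q_r + Q_w)
= (11.7×2.16 + 2.66×205)/(11.7 + 2.66) = 570.6/14.36 = 39.73 mg/L.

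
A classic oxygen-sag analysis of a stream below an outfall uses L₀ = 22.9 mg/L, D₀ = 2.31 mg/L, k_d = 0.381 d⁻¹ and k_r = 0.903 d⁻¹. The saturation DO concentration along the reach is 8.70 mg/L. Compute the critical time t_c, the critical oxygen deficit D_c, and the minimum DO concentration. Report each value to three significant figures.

t_c ≈ 1.37 d; D_c ≈ 5.74 mg/L; min DO ≈ 2.96 mg/L

t_c = [1/(k_r−k_d)] ln[(k_r/k_d)(1 − D₀(k_r−k_d)/(k_d L₀))]
= [1/(0.903−0.381)] ln[(0.903/0.381)(1 − 2.31×0.5220/(0.381×22.9))]
= (1/0.5220) ln[2.370 × 0.8618] = 1.916 × ln(2.043) = 1.916 × 0.7142 = 1.368 d.
D_c = (k_d/k_r) L₀ e^(−k_d t_c) = (0.381/0.903) × 22.9 × e^(−0.381×1.368) = 0.4219 × 22.9 × 0.5938 = 5.737 mg/L.
Minimum DO = C_s − D_c = 8.70 − 5.737 = 2.963 mg/L.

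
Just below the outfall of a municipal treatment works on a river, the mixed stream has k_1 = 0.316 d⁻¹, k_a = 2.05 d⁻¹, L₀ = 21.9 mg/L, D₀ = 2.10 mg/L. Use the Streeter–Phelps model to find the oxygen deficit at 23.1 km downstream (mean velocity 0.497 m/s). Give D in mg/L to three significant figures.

Travel time t = x/v = 23.1 km / (0.497 m/s) = 23100 m / 0.497 m/s = 46480 s = 0.5379 d.
k_1 L₀/(k_a−k_1) = 0.316×21.9/(2.05−0.316) = 6.920/1.734 = 3.991 mg/L.
e^(−k_1 t) = e^(−0.316×0.5379) = 0.8437; e^(−k_a t) = e^(−2.05×0.5379) = 0.3319.
D = 3.991 × (0.8437 − 0.3319) + 2.10 × 0.3319 = 2.042 + 0.6971 = 2.739 mg/L.

D ≈ 2.74 mg/L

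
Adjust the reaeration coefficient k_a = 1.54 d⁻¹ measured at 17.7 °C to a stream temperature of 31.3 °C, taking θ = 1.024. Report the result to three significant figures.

k_a ≈ 2.13 d⁻¹

k_a(T₂) = k_a(T₁) · θ^(T₂−T₁) = 1.54 × 1.024^(31.3−17.7)
= 1.54 × 1.024^13.6 = 1.54 × 1.381 = 2.126 d⁻¹.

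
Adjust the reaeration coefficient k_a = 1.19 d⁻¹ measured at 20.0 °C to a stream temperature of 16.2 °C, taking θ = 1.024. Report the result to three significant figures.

k_a ≈ 1.09 d⁻¹

k_a(T₂) = k_a(T₁) · θ^(T₂−T₁) = 1.19 × 1.024^(16.2−20.0)
= 1.19 × 1.024^-3.80 = 1.19 × 0.9138 = 1.087 d⁻¹.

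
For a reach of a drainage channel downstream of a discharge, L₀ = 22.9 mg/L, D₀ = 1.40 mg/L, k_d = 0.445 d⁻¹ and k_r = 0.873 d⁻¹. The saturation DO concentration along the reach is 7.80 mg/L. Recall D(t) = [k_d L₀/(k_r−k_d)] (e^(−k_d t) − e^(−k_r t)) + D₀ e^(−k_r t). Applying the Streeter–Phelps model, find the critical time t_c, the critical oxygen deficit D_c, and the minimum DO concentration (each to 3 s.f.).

At the critical point dD/dt = 0, so k_d L₀ e^(−k_d t) = k_r D. Substituting D(t) from the Streeter–Phelps equation and solving for t gives
t_c = ln[(k_r/k_d)(1 − D₀(k_r−k_d)/(k_d L₀))] / (k_r−k_d).
Here k_r−k_d = 0.4280 d⁻¹ and 1 − D₀(k_r−k_d)/(k_d L₀) = 1 − 1.40×0.4280/(0.445×22.9) = 0.9412, so
t_c = ln(1.962 × 0.9412) / 0.4280 = 0.6133 / 0.4280 = 1.433 d.
L(t_c) = L₀ e^(−k_d t_c) = 22.9 × 0.5285 = 12.10 mg/L, and at the critical point k_r D_c = k_d L, so D_c = (0.445/0.873) × 12.10 = 6.170 mg/L.
Minimum DO = C_s − D_c = 7.80 − 6.170 = 1.630 mg/L.

t_c ≈ 1.43 d; D_c ≈ 6.17 mg/L; min DO ≈ 1.63 mg/L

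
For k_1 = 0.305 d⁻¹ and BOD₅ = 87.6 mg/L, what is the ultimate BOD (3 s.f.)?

L₀ ≈ 112 mg/L

BOD₅ = L₀(1 − e^(−5k_1)) ⇒ L₀ = BOD₅ / (1 − e^(−5×0.305))
= 87.6 / (1 − 0.2176) = 87.6 / 0.7824 = 112.0 mg/L.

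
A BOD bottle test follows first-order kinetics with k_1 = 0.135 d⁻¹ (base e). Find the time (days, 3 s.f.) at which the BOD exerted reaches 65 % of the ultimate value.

t ≈ 7.78 d

y/L₀ = 1 − e^(−k_1 t) = 0.65 ⇒ e^(−k_1 t) = 0.350
t = −ln(0.350) / 0.135 = 1.050 / 0.135 = 7.776 d.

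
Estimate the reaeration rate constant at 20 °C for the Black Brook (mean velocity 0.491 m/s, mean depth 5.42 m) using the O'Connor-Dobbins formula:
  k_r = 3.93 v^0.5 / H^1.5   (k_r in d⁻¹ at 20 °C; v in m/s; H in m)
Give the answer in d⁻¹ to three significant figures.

k_r = 3.93 × 0.491^0.5 / 5.42^1.5 = 3.93 × 0.7007 / 12.62 = 0.2182 d⁻¹.

k_r ≈ 0.218 d⁻¹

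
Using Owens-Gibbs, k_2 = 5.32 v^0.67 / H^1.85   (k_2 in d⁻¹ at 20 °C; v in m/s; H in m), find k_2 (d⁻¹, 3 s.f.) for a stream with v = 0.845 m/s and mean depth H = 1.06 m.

k_2 ≈ 4.27 d⁻¹

k_2 = 5.32 × 0.845^0.67 / 1.06^1.85 = 5.32 × 0.8933 / 1.114 = 4.267 d⁻¹.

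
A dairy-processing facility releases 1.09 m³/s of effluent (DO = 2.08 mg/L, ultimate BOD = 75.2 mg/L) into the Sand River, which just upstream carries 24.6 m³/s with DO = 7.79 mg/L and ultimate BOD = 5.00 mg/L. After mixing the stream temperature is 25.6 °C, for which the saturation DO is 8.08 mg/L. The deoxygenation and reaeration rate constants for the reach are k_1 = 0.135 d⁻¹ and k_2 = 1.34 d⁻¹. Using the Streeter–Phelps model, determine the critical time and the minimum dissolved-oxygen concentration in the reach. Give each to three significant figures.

Mixed DO = (24.6×7.79 + 1.09×2.08)/(24.6+1.09) = 193.9/25.69 = 7.548 mg/L.
Mixed L₀ = (24.6×5.00 + 1.09×75.2)/(25.69) = 205.0/25.69 = 7.979 mg/L.
Initial deficit D₀ = C_s − DO₀ = 8.08 − 7.548 = 0.5323 mg/L.
t_c = (1/1.205) ln[(1.34/0.135)(1 − 0.5323×1.205/(0.135×7.979))] = 0.8299 × ln(4.015) = 1.154 d.
D_c = (0.135/1.34) × 7.979 × e^(−0.135×1.154) = 0.1007 × 7.979 × 0.8558 = 0.6879 mg/L.
Minimum DO = 8.08 − 0.6879 = 7.392 mg/L.

t_c ≈ 1.15 d; minimum DO ≈ 7.39 mg/L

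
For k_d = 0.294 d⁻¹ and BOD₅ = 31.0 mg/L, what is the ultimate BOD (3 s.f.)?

L₀ ≈ 40.3 mg/L

BOD₅ = L₀(1 − e^(−5k_d)) ⇒ L₀ = BOD₅ / (1 − e^(−5×0.294))
= 31.0 / (1 − 0.2299) = 31.0 / 0.7701 = 40.26 mg/L.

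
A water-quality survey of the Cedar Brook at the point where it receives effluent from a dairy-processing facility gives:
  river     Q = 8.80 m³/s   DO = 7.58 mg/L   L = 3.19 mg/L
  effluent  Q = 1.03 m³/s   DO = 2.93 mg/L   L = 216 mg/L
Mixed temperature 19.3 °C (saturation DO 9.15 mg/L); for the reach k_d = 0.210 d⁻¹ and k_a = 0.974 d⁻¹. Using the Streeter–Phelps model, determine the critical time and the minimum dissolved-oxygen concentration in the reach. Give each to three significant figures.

Mixed DO = (8.80×7.58 + 1.03×2.93)/(8.80+1.03) = 69.72/9.830 = 7.093 mg/L.
Mixed L₀ = (8.80×3.19 + 1.03×216)/(9.830) = 250.6/9.830 = 25.49 mg/L.
Initial deficit D₀ = C_s − DO₀ = 9.15 − 7.093 = 2.057 mg/L.
t_c = (1/0.7640) ln[(0.974/0.210)(1 − 2.057×0.7640/(0.210×25.49))] = 1.309 × ln(3.276) = 1.553 d.
D_c = (0.210/0.974) × 25.49 × e^(−0.210×1.553) = 0.2156 × 25.49 × 0.7217 = 3.966 mg/L.
Minimum DO = 9.15 − 3.966 = 5.184 mg/L.

t_c ≈ 1.55 d; minimum DO ≈ 5.18 mg/L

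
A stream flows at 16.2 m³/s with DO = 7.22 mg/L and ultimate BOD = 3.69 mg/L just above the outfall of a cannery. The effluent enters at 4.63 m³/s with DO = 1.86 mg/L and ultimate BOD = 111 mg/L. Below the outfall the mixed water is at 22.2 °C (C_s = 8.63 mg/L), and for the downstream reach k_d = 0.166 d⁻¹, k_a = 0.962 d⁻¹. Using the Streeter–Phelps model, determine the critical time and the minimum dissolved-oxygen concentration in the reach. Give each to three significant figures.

t_c ≈ 1.45 d; minimum DO ≈ 4.89 mg/L

Mixed DO = (16.2×7.22 + 4.63×1.86)/(16.2+4.63) = 125.6/20.83 = 6.029 mg/L.
Mixed L₀ = (16.2×3.69 + 4.63×111)/(20.83) = 573.7/20.83 = 27.54 mg/L.
Initial deficit D₀ = C_s − DO₀ = 8.63 − 6.029 = 2.601 mg/L.
t_c = (1/0.7960) ln[(0.962/0.166)(1 − 2.601×0.7960/(0.166×27.54))] = 1.256 × ln(3.170) = 1.450 d.
D_c = (0.166/0.962) × 27.54 × e^(−0.166×1.450) = 0.1726 × 27.54 × 0.7861 = 3.736 mg/L.
Minimum DO = 8.63 − 3.736 = 4.894 mg/L.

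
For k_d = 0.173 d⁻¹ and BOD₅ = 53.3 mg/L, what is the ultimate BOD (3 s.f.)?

L₀ ≈ 92.1 mg/L

BOD₅ = L₀(1 − e^(−5k_d)) ⇒ L₀ = BOD₅ / (1 − e^(−5×0.173))
= 53.3 / (1 − 0.4211) = 53.3 / 0.5789 = 92.06 mg/L.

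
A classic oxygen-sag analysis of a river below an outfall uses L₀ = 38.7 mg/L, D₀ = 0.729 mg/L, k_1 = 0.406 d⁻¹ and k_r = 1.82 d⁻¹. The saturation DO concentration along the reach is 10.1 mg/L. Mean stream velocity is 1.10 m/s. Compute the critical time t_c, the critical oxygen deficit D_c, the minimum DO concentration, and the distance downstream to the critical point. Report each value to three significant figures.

t_c ≈ 1.01 d; D_c ≈ 5.72 mg/L; min DO ≈ 4.38 mg/L; x_c ≈ 96.3 km

With k_r/k_1 = 4.483 and 1 − D₀(k_r−k_1)/(k_1 L₀) = 0.9344,
t_c = ln(4.483 × 0.9344) / (1.82 − 0.406) = ln(4.189) / 1.414 = 1.432/1.414 = 1.013 d.
D_c = (k_1/k_r) L₀ e^(−k_1 t_c) = (0.406/1.82) × 38.7 × e^(−0.406×1.013) = 0.2231 × 38.7 × 0.6628 = 5.722 mg/L.
Minimum DO = C_s − D_c = 10.1 − 5.722 = 4.378 mg/L.
x_c = v t_c = 1.10 m/s × 1.013 d × 86400 s/d = 96280 m ≈ 96.3 km.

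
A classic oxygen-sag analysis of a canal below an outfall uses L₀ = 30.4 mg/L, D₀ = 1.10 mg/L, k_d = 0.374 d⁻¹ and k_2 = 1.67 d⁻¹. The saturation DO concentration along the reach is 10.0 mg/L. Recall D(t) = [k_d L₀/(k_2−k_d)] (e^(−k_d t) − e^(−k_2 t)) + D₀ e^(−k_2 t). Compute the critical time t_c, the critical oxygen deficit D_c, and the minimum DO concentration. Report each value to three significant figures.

At the critical point dD/dt = 0, so k_d L₀ e^(−k_d t) = k_2 D. Substituting D(t) from the Streeter–Phelps equation and solving for t gives
t_c = ln[(k_2/k_d)(1 − D₀(k_2−k_d)/(k_d L₀))] / (k_2−k_d).
Here k_2−k_d = 1.296 d⁻¹ and 1 − D₀(k_2−k_d)/(k_d L₀) = 1 − 1.10×1.296/(0.374×30.4) = 0.8746, so
t_c = ln(4.465 × 0.8746) / 1.296 = 1.362 / 1.296 = 1.051 d.
L(t_c) = L₀ e^(−k_d t_c) = 30.4 × 0.6749 = 20.52 mg/L, and at the critical point k_2 D_c = k_d L, so D_c = (0.374/1.67) × 20.52 = 4.595 mg/L.
Minimum DO = C_s − D_c = 10.0 − 4.595 = 5.405 mg/L.

t_c ≈ 1.05 d; D_c ≈ 4.60 mg/L; min DO ≈ 5.40 mg/L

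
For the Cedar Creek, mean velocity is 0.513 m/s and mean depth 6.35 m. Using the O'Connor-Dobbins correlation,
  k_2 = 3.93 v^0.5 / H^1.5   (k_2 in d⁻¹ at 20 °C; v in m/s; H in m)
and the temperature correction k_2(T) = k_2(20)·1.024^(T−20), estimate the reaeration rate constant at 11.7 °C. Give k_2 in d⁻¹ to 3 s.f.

k_2 ≈ 0.144 d⁻¹

k_2(20) = 3.93 × 0.513^0.5 / 6.35^1.5 = 3.93 × 0.7162 / 16.00 = 0.1759 d⁻¹.
k_2(11.7) = 0.1759 × 1.024^(11.7−20) = 0.1759 × 0.8213 = 0.1445 d⁻¹.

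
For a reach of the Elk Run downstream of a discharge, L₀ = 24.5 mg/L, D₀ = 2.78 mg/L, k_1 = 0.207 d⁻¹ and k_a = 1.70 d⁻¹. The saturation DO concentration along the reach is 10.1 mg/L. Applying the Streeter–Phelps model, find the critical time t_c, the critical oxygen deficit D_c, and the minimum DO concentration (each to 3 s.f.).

t_c = [1/(k_a−k_1)] ln[(k_a/k_1)(1 − D₀(k_a−k_1)/(k_1 L₀))]
= [1/(1.70−0.207)] ln[(1.70/0.207)(1 − 2.78×1.493/(0.207×24.5))]
= (1/1.493) ln[8.213 × 0.1816] = 0.6698 × ln(1.491) = 0.6698 × 0.3997 = 0.2677 d.
L(t_c) = L₀ e^(−k_1 t_c) = 24.5 × 0.9461 = 23.18 mg/L, and at the critical point k_a D_c = k_1 L, so D_c = (0.207/1.70) × 23.18 = 2.822 mg/L.
Minimum DO = C_s − D_c = 10.1 − 2.822 = 7.278 mg/L.

t_c ≈ 0.268 d; D_c ≈ 2.82 mg/L; min DO ≈ 7.28 mg/L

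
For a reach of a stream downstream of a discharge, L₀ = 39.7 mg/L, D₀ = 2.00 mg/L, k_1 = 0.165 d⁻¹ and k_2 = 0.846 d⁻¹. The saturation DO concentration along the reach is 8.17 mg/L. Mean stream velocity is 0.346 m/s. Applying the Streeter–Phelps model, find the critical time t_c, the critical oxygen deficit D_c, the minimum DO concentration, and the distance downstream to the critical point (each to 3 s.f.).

With k_2/k_1 = 5.127 and 1 − D₀(k_2−k_1)/(k_1 L₀) = 0.7921,
t_c = ln(5.127 × 0.7921) / (0.846 − 0.165) = ln(4.061) / 0.6810 = 1.401/0.6810 = 2.058 d.
D_c = (k_1/k_2) L₀ e^(−k_1 t_c) = (0.165/0.846) × 39.7 × e^(−0.165×2.058) = 0.1950 × 39.7 × 0.7121 = 5.514 mg/L.
Minimum DO = C_s − D_c = 8.17 − 5.514 = 2.656 mg/L.
x_c = v t_c = 0.346 m/s × 2.058 d × 86400 s/d = 61520 m ≈ 61.5 km.

t_c ≈ 2.06 d; D_c ≈ 5.51 mg/L; min DO ≈ 2.66 mg/L; x_c ≈ 61.5 km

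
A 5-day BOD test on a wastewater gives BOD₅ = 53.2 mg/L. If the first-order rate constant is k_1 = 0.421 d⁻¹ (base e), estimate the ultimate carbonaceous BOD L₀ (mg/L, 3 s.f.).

BOD₅ = L₀(1 − e^(−5k_1)) ⇒ L₀ = BOD₅ / (1 − e^(−5×0.421))
= 53.2 / (1 − 0.1218) = 53.2 / 0.8782 = 60.58 mg/L.

L₀ ≈ 60.6 mg/L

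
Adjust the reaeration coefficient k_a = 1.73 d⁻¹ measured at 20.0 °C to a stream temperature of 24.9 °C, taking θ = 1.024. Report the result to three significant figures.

k_a(T₂) = k_a(T₁) · θ^(T₂−T₁) = 1.73 × 1.024^(24.9−20.0)
= 1.73 × 1.024^4.90 = 1.73 × 1.123 = 1.943 d⁻¹.

k_a ≈ 1.94 d⁻¹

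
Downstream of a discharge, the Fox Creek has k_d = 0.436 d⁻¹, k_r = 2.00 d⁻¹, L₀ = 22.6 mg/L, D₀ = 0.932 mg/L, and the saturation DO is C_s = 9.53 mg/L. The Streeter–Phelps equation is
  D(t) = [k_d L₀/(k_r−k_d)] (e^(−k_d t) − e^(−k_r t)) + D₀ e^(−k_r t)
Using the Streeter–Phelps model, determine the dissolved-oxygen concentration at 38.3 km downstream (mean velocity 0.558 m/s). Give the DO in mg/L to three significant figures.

Travel time t = x/v = 38.3 km / (0.558 m/s) = 38300 m / 0.558 m/s = 68640 s = 0.7944 d.
k_d L₀/(k_r−k_d) = 0.436×22.6/(2.00−0.436) = 9.854/1.564 = 6.300 mg/L.
e^(−k_d t) = e^(−0.436×0.7944) = 0.7073; e^(−k_r t) = e^(−2.00×0.7944) = 0.2042.
D = 6.300 × (0.7073 − 0.2042) + 0.932 × 0.2042 = 3.170 + 0.1903 = 3.360 mg/L.
DO = C_s − D = 9.53 − 3.360 = 6.170 mg/L.

DO ≈ 6.17 mg/L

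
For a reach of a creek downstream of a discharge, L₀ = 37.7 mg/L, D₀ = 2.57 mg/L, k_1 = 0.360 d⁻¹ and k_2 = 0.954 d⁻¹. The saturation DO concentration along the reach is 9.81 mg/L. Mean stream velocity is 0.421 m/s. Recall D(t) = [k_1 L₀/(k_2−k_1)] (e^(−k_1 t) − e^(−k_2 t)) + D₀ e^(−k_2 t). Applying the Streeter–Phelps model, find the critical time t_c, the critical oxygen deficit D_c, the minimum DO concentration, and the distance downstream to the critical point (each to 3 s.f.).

t_c ≈ 1.44 d; D_c ≈ 8.47 mg/L; min DO ≈ 1.34 mg/L; x_c ≈ 52.4 km

With k_2/k_1 = 2.650 and 1 − D₀(k_2−k_1)/(k_1 L₀) = 0.8875,
t_c = ln(2.650 × 0.8875) / (0.954 − 0.360) = ln(2.352) / 0.5940 = 0.8552/0.5940 = 1.440 d.
L(t_c) = L₀ e^(−k_1 t_c) = 37.7 × 0.5955 = 22.45 mg/L, and at the critical point k_2 D_c = k_1 L, so D_c = (0.360/0.954) × 22.45 = 8.472 mg/L.
Minimum DO = C_s − D_c = 9.81 − 8.472 = 1.338 mg/L.
x_c = v t_c = 0.421 m/s × 1.440 d × 86400 s/d = 52370 m ≈ 52.4 km.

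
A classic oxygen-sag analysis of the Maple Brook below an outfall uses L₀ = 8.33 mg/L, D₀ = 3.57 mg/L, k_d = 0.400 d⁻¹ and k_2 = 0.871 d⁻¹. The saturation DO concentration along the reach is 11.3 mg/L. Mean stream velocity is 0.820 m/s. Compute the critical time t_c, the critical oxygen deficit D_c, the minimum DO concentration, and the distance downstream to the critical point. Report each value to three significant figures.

At the critical point dD/dt = 0, so k_d L₀ e^(−k_d t) = k_2 D. Substituting D(t) from the Streeter–Phelps equation and solving for t gives
t_c = ln[(k_2/k_d)(1 − D₀(k_2−k_d)/(k_d L₀))] / (k_2−k_d).
Here k_2−k_d = 0.4710 d⁻¹ and 1 − D₀(k_2−k_d)/(k_d L₀) = 1 − 3.57×0.4710/(0.400×8.33) = 0.4954, so
t_c = ln(2.177 × 0.4954) / 0.4710 = 0.07570 / 0.4710 = 0.1607 d.
D_c = (k_d/k_2) L₀ e^(−k_d t_c) = (0.400/0.871) × 8.33 × e^(−0.400×0.1607) = 0.4592 × 8.33 × 0.9377 = 3.587 mg/L.
Minimum DO = C_s − D_c = 11.3 − 3.587 = 7.713 mg/L.
x_c = v t_c = 0.820 m/s × 0.1607 d × 86400 s/d = 11390 m ≈ 11.4 km.

t_c ≈ 0.161 d; D_c ≈ 3.59 mg/L; min DO ≈ 7.71 mg/L; x_c ≈ 11.4 km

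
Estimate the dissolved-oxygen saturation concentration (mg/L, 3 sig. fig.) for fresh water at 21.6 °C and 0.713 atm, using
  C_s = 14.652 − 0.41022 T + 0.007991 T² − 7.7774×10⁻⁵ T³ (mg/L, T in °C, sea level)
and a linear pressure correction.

At sea level: C_s = 14.652 − 0.41022×21.6 + 0.007991×21.6² − 7.7774×10⁻⁵×21.6³ = 8.736 mg/L.
Pressure correction: C_s' = 8.736 × 0.713 = 6.229 mg/L.

C_s ≈ 6.23 mg/L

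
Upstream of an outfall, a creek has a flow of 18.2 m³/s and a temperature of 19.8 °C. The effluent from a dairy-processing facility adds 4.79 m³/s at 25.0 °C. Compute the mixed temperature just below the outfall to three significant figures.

Flow-weighted mixing: C = (Q_r C_r + Q_w C_w)/(Q_r + Q_w)
= (18.2×19.8 + 4.79×25.0)/(18.2 + 4.79) = 480.1/22.99 = 20.88 °C.

20.9 °C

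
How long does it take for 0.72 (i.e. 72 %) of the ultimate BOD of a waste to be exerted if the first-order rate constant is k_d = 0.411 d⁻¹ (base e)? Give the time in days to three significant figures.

t ≈ 3.10 d

y/L₀ = 1 − e^(−k_d t) = 0.72 ⇒ e^(−k_d t) = 0.280
t = −ln(0.280) / 0.411 = 1.273 / 0.411 = 3.097 d.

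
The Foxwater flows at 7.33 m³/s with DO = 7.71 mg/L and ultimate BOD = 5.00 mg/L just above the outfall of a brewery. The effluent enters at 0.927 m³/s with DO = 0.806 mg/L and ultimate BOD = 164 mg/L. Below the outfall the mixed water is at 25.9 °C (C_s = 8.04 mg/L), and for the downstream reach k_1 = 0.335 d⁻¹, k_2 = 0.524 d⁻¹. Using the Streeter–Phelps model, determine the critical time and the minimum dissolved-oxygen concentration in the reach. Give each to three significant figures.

Mixed DO = (7.33×7.71 + 0.927×0.806)/(7.33+0.927) = 57.26/8.257 = 6.935 mg/L.
Mixed L₀ = (7.33×5.00 + 0.927×164)/(8.257) = 188.7/8.257 = 22.85 mg/L.
Initial deficit D₀ = C_s − DO₀ = 8.04 − 6.935 = 1.105 mg/L.
t_c = (1/0.1890) ln[(0.524/0.335)(1 − 1.105×0.1890/(0.335×22.85))] = 5.291 × ln(1.522) = 2.221 d.
D_c = (0.335/0.524) × 22.85 × e^(−0.335×2.221) = 0.6393 × 22.85 × 0.4753 = 6.943 mg/L.
Minimum DO = 8.04 − 6.943 = 1.097 mg/L.

t_c ≈ 2.22 d; minimum DO ≈ 1.10 mg/L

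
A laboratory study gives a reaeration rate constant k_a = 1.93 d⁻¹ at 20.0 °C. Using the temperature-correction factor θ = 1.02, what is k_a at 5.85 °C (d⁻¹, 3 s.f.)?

k_a ≈ 1.46 d⁻¹

k_a(T₂) = k_a(T₁) · θ^(T₂−T₁) = 1.93 × 1.02^(5.85−20.0)
= 1.93 × 1.02^-14.2 = 1.93 × 0.7556 = 1.458 d⁻¹.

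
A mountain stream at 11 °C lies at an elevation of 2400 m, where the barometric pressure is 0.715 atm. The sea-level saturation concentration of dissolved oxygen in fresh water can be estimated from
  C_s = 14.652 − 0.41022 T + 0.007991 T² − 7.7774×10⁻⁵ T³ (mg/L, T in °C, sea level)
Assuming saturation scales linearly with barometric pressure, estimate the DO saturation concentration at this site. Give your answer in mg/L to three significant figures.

At sea level: C_s = 14.652 − 0.41022×11 + 0.007991×11² − 7.7774×10⁻⁵×11³ = 11.00 mg/L.
Pressure correction: C_s' = 11.00 × 0.715 = 7.867 mg/L.

C_s ≈ 7.87 mg/L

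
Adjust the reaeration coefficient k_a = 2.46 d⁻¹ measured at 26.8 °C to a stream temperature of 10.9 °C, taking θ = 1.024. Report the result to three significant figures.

k_a ≈ 1.69 d⁻¹

k_a(T₂) = k_a(T₁) · θ^(T₂−T₁) = 2.46 × 1.024^(10.9−26.8)
= 2.46 × 1.024^-15.9 = 2.46 × 0.6859 = 1.687 d⁻¹.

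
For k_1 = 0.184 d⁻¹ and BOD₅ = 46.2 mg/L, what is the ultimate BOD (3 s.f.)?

BOD₅ = L₀(1 − e^(−5k_1)) ⇒ L₀ = BOD₅ / (1 − e^(−5×0.184))
= 46.2 / (1 − 0.3985) = 46.2 / 0.6015 = 76.81 mg/L.

L₀ ≈ 76.8 mg/L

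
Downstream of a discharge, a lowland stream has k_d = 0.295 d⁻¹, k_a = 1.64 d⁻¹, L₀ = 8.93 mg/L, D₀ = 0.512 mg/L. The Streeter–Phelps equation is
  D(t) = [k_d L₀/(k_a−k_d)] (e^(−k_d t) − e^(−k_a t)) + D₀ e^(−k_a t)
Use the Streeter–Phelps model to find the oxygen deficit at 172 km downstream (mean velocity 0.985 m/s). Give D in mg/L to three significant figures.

Travel time t = x/v = 172 km / (0.985 m/s) = 172000 m / 0.985 m/s = 174600 s = 2.021 d.
k_d L₀/(k_a−k_d) = 0.295×8.93/(1.64−0.295) = 2.634/1.345 = 1.959 mg/L.
e^(−k_d t) = e^(−0.295×2.021) = 0.5509; e^(−k_a t) = e^(−1.64×2.021) = 0.03635.
D = 1.959 × (0.5509 − 0.03635) + 0.512 × 0.03635 = 1.008 + 0.01861 = 1.026 mg/L.

D ≈ 1.03 mg/L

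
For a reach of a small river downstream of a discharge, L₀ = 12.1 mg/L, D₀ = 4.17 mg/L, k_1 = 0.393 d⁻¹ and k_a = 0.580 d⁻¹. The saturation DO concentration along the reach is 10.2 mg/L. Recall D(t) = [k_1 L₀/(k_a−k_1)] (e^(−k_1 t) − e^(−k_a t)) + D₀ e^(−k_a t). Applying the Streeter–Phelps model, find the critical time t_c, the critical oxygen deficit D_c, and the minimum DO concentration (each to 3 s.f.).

t_c ≈ 1.12 d; D_c ≈ 5.27 mg/L; min DO ≈ 4.93 mg/L

t_c = [1/(k_a−k_1)] ln[(k_a/k_1)(1 − D₀(k_a−k_1)/(k_1 L₀))]
= [1/(0.580−0.393)] ln[(0.580/0.393)(1 − 4.17×0.1870/(0.393×12.1))]
= (1/0.1870) ln[1.476 × 0.8360] = 5.348 × ln(1.234) = 5.348 × 0.2101 = 1.124 d.
L(t_c) = L₀ e^(−k_1 t_c) = 12.1 × 0.6430 = 7.781 mg/L, and at the critical point k_a D_c = k_1 L, so D_c = (0.393/0.580) × 7.781 = 5.272 mg/L.
Minimum DO = C_s − D_c = 10.2 − 5.272 = 4.928 mg/L.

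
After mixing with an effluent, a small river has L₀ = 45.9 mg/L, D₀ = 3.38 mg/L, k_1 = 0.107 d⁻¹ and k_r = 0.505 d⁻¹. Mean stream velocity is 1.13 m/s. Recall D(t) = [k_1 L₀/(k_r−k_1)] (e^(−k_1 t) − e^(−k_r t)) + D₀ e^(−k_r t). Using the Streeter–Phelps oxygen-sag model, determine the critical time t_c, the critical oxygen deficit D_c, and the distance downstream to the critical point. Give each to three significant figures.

t_c ≈ 3.09 d; D_c ≈ 6.98 mg/L; x_c ≈ 302 km

With k_r/k_1 = 4.720 and 1 − D₀(k_r−k_1)/(k_1 L₀) = 0.7261,
t_c = ln(4.720 × 0.7261) / (0.505 − 0.107) = ln(3.427) / 0.3980 = 1.232/0.3980 = 3.095 d.
L(t_c) = L₀ e^(−k_1 t_c) = 45.9 × 0.7181 = 32.96 mg/L, and at the critical point k_r D_c = k_1 L, so D_c = (0.107/0.505) × 32.96 = 6.984 mg/L.
x_c = v t_c = 1.13 m/s × 3.095 d × 86400 s/d = 302100 m ≈ 302 km.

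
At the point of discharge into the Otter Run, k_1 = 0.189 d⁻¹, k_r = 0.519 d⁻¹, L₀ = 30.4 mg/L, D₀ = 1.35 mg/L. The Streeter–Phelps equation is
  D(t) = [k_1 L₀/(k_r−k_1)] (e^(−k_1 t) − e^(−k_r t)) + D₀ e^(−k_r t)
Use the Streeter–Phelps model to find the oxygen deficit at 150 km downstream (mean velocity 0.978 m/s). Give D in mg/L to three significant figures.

D ≈ 6.06 mg/L

Travel time t = x/v = 150 km / (0.978 m/s) = 150000 m / 0.978 m/s = 153400 s = 1.775 d.
k_1 L₀/(k_r−k_1) = 0.189×30.4/(0.519−0.189) = 5.746/0.3300 = 17.41 mg/L.
e^(−k_1 t) = e^(−0.189×1.775) = 0.7150; e^(−k_r t) = e^(−0.519×1.775) = 0.3980.
D = 17.41 × (0.7150 − 0.3980) + 1.35 × 0.3980 = 5.519 + 0.5373 = 6.056 mg/L.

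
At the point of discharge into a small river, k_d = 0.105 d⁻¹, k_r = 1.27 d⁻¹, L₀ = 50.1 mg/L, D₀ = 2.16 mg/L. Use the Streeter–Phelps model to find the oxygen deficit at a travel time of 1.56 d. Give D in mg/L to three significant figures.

D ≈ 3.51 mg/L

k_d L₀/(k_r−k_d) = 0.105×50.1/(1.27−0.105) = 5.261/1.165 = 4.515 mg/L.
e^(−k_d t) = e^(−0.105×1.560) = 0.8489; e^(−k_r t) = e^(−1.27×1.560) = 0.1379.
D = 4.515 × (0.8489 − 0.1379) + 2.16 × 0.1379 = 3.211 + 0.2979 = 3.508 mg/L.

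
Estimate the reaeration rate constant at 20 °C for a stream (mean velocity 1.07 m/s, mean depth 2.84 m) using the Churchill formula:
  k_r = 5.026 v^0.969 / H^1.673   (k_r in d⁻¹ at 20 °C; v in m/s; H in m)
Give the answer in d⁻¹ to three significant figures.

k_r ≈ 0.936 d⁻¹

k_r = 5.026 × 1.07^0.969 / 2.84^1.673 = 5.026 × 1.068 / 5.733 = 0.9360 d⁻¹.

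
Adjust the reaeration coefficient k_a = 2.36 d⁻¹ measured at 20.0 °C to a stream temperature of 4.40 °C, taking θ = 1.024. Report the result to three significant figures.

k_a ≈ 1.63 d⁻¹

k_a(T₂) = k_a(T₁) · θ^(T₂−T₁) = 2.36 × 1.024^(4.40−20.0)
= 2.36 × 1.024^-15.6 = 2.36 × 0.6907 = 1.630 d⁻¹.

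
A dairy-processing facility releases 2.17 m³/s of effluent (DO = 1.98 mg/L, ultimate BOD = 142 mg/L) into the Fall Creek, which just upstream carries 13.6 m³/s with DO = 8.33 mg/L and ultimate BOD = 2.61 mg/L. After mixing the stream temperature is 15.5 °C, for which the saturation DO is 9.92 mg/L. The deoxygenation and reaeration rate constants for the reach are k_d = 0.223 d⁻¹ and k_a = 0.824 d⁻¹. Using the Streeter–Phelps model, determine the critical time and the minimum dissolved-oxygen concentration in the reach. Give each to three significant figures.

Mixed DO = (13.6×8.33 + 2.17×1.98)/(13.6+2.17) = 117.6/15.77 = 7.456 mg/L.
Mixed L₀ = (13.6×2.61 + 2.17×142)/(15.77) = 343.6/15.77 = 21.79 mg/L.
Initial deficit D₀ = C_s − DO₀ = 9.92 − 7.456 = 2.464 mg/L.
t_c = (1/0.6010) ln[(0.824/0.223)(1 − 2.464×0.6010/(0.223×21.79))] = 1.664 × ln(2.569) = 1.570 d.
D_c = (0.223/0.824) × 21.79 × e^(−0.223×1.570) = 0.2706 × 21.79 × 0.7046 = 4.155 mg/L.
Minimum DO = 9.92 − 4.155 = 5.765 mg/L.

t_c ≈ 1.57 d; minimum DO ≈ 5.76 mg/L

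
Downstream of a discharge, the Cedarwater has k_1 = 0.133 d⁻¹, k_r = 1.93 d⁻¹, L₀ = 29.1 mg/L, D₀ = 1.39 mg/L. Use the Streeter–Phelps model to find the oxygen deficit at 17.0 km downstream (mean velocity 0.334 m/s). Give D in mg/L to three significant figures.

Travel time t = x/v = 17.0 km / (0.334 m/s) = 17000 m / 0.334 m/s = 50900 s = 0.5891 d.
k_1 L₀/(k_r−k_1) = 0.133×29.1/(1.93−0.133) = 3.870/1.797 = 2.154 mg/L.
e^(−k_1 t) = e^(−0.133×0.5891) = 0.9246; e^(−k_r t) = e^(−1.93×0.5891) = 0.3208.
D = 2.154 × (0.9246 − 0.3208) + 1.39 × 0.3208 = 1.301 + 0.4459 = 1.746 mg/L.

D ≈ 1.75 mg/L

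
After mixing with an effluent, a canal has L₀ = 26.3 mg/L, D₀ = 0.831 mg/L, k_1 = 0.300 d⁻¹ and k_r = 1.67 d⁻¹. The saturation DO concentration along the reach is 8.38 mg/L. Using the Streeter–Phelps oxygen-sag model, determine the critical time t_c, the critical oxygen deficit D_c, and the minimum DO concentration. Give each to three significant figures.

t_c ≈ 1.14 d; D_c ≈ 3.36 mg/L; min DO ≈ 5.02 mg/L

t_c = [1/(k_r−k_1)] ln[(k_r/k_1)(1 − D₀(k_r−k_1)/(k_1 L₀))]
= [1/(1.67−0.300)] ln[(1.67/0.300)(1 − 0.831×1.370/(0.300×26.3))]
= (1/1.370) ln[5.567 × 0.8557] = 0.7299 × ln(4.763) = 0.7299 × 1.561 = 1.139 d.
L(t_c) = L₀ e^(−k_1 t_c) = 26.3 × 0.7105 = 18.69 mg/L, and at the critical point k_r D_c = k_1 L, so D_c = (0.300/1.67) × 18.69 = 3.357 mg/L.
Minimum DO = C_s − D_c = 8.38 − 3.357 = 5.023 mg/L.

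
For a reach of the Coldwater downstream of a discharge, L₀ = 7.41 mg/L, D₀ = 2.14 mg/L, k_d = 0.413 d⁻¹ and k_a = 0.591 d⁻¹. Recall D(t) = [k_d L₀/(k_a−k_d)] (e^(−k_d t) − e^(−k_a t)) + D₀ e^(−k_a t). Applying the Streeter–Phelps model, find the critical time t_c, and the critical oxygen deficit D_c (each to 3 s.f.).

t_c ≈ 1.27 d; D_c ≈ 3.07 mg/L

With k_a/k_d = 1.431 and 1 − D₀(k_a−k_d)/(k_d L₀) = 0.8755,
t_c = ln(1.431 × 0.8755) / (0.591 − 0.413) = ln(1.253) / 0.1780 = 0.2254/0.1780 = 1.267 d.
D_c = (k_d/k_a) L₀ e^(−k_d t_c) = (0.413/0.591) × 7.41 × e^(−0.413×1.267) = 0.6988 × 7.41 × 0.5927 = 3.069 mg/L.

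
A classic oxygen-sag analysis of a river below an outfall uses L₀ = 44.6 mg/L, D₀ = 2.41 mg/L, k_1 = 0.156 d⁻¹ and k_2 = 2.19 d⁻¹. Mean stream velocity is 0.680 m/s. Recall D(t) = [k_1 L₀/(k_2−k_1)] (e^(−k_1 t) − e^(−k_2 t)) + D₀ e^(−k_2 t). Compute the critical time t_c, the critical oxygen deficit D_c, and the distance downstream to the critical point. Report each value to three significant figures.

t_c ≈ 0.699 d; D_c ≈ 2.85 mg/L; x_c ≈ 41.1 km

t_c = [1/(k_2−k_1)] ln[(k_2/k_1)(1 − D₀(k_2−k_1)/(k_1 L₀))]
= [1/(2.19−0.156)] ln[(2.19/0.156)(1 − 2.41×2.034/(0.156×44.6))]
= (1/2.034) ln[14.04 × 0.2955] = 0.4916 × ln(4.148) = 0.4916 × 1.423 = 0.6994 d.
D_c = (k_1/k_2) L₀ e^(−k_1 t_c) = (0.156/2.19) × 44.6 × e^(−0.156×0.6994) = 0.07123 × 44.6 × 0.8966 = 2.849 mg/L.
x_c = v t_c = 0.680 m/s × 0.6994 d × 86400 s/d = 41090 m ≈ 41.1 km.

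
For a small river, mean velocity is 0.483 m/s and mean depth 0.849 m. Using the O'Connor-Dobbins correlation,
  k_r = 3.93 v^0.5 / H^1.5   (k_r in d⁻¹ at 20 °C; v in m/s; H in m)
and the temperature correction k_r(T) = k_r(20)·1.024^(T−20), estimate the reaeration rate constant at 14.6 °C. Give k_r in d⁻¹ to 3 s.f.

k_r ≈ 3.07 d⁻¹

k_r(20) = 3.93 × 0.483^0.5 / 0.849^1.5 = 3.93 × 0.6950 / 0.7823 = 3.491 d⁻¹.
k_r(14.6) = 3.491 × 1.024^(14.6−20) = 3.491 × 0.8798 = 3.072 d⁻¹.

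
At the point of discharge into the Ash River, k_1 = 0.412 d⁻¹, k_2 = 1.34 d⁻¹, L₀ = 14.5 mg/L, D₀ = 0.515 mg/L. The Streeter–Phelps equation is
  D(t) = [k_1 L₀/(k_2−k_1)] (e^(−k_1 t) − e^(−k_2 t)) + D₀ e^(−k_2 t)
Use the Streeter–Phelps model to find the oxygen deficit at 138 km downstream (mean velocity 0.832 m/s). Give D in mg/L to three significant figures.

Travel time t = x/v = 138 km / (0.832 m/s) = 138000 m / 0.832 m/s = 165900 s = 1.920 d.
k_1 L₀/(k_2−k_1) = 0.412×14.5/(1.34−0.412) = 5.974/0.9280 = 6.437 mg/L.
e^(−k_1 t) = e^(−0.412×1.920) = 0.4534; e^(−k_2 t) = e^(−1.34×1.920) = 0.07635.
D = 6.437 × (0.4534 − 0.07635) + 0.515 × 0.07635 = 2.427 + 0.03932 = 2.467 mg/L.

D ≈ 2.47 mg/L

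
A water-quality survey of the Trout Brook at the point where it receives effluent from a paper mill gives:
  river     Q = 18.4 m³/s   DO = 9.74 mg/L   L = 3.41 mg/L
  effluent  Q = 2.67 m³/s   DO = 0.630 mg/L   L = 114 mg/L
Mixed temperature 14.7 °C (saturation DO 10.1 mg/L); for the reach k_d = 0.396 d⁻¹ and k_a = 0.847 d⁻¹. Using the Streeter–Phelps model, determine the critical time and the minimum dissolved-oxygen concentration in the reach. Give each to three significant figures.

t_c ≈ 1.45 d; minimum DO ≈ 5.52 mg/L

Mixed DO = (18.4×9.74 + 2.67×0.630)/(18.4+2.67) = 180.9/21.07 = 8.586 mg/L.
Mixed L₀ = (18.4×3.41 + 2.67×114)/(21.07) = 367.1/21.07 = 17.42 mg/L.
Initial deficit D₀ = C_s − DO₀ = 10.1 − 8.586 = 1.514 mg/L.
t_c = (1/0.4510) ln[(0.847/0.396)(1 − 1.514×0.4510/(0.396×17.42))] = 2.217 × ln(1.927) = 1.455 d.
D_c = (0.396/0.847) × 17.42 × e^(−0.396×1.455) = 0.4675 × 17.42 × 0.5621 = 4.579 mg/L.
Minimum DO = 10.1 − 4.579 = 5.521 mg/L.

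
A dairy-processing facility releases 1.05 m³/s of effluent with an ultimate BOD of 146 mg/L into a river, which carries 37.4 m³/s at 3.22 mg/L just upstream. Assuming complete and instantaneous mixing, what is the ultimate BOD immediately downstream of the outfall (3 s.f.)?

Flow-weighted mixing: C = (Q_r C_r + Q_w C_w)/(Q_r + Q_w)
= (37.4×3.22 + 1.05×146)/(37.4 + 1.05) = 273.7/38.45 = 7.119 mg/L.

7.12 mg/L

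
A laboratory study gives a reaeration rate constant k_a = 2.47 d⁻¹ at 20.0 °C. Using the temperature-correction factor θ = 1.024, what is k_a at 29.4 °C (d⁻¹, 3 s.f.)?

k_a ≈ 3.09 d⁻¹

k_a(T₂) = k_a(T₁) · θ^(T₂−T₁) = 2.47 × 1.024^(29.4−20.0)
= 2.47 × 1.024^9.40 = 2.47 × 1.250 = 3.087 d⁻¹.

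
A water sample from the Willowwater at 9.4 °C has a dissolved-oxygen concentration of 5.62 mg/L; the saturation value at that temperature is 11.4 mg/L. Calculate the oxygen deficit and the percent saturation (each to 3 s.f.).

D ≈ 5.78 mg/L; 49.3 % saturation

D = C_s − C = 11.4 − 5.62 = 5.78 mg/L.
% saturation = 5.62/11.4 × 100 = 49.3 %.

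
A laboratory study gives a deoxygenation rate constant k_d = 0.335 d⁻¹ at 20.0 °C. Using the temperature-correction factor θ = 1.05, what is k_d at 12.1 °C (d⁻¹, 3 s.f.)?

k_d(T₂) = k_d(T₁) · θ^(T₂−T₁) = 0.335 × 1.05^(12.1−20.0)
= 0.335 × 1.05^-7.90 = 0.335 × 0.6801 = 0.2279 d⁻¹.

k_d ≈ 0.228 d⁻¹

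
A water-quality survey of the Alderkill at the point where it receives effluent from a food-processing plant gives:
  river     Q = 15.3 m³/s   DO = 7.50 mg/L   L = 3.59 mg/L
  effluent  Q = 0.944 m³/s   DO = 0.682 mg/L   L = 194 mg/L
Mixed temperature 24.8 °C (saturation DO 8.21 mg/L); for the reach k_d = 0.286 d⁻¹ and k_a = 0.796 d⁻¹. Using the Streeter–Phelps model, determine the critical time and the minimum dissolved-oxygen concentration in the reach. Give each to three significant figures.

Mixed DO = (15.3×7.50 + 0.944×0.682)/(15.3+0.944) = 115.4/16.24 = 7.104 mg/L.
Mixed L₀ = (15.3×3.59 + 0.944×194)/(16.24) = 238.1/16.24 = 14.66 mg/L.
Initial deficit D₀ = C_s − DO₀ = 8.21 − 7.104 = 1.106 mg/L.
t_c = (1/0.5100) ln[(0.796/0.286)(1 − 1.106×0.5100/(0.286×14.66))] = 1.961 × ln(2.409) = 1.724 d.
D_c = (0.286/0.796) × 14.66 × e^(−0.286×1.724) = 0.3593 × 14.66 × 0.6108 = 3.216 mg/L.
Minimum DO = 8.21 − 3.216 = 4.994 mg/L.

t_c ≈ 1.72 d; minimum DO ≈ 4.99 mg/L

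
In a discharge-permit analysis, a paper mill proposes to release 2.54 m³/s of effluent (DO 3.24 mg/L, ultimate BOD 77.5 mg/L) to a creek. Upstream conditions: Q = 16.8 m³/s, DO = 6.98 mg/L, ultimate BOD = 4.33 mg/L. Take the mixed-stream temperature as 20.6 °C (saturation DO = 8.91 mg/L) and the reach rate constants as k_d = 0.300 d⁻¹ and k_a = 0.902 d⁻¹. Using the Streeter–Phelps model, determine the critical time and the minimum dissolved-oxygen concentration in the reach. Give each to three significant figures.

t_c ≈ 1.12 d; minimum DO ≈ 5.59 mg/L

Mixed DO = (16.8×6.98 + 2.54×3.24)/(16.8+2.54) = 125.5/19.34 = 6.489 mg/L.
Mixed L₀ = (16.8×4.33 + 2.54×77.5)/(19.34) = 269.6/19.34 = 13.94 mg/L.
Initial deficit D₀ = C_s − DO₀ = 8.91 − 6.489 = 2.421 mg/L.
t_c = (1/0.6020) ln[(0.902/0.300)(1 − 2.421×0.6020/(0.300×13.94))] = 1.661 × ln(1.959) = 1.117 d.
D_c = (0.300/0.902) × 13.94 × e^(−0.300×1.117) = 0.3326 × 13.94 × 0.7153 = 3.316 mg/L.
Minimum DO = 8.91 − 3.316 = 5.594 mg/L.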